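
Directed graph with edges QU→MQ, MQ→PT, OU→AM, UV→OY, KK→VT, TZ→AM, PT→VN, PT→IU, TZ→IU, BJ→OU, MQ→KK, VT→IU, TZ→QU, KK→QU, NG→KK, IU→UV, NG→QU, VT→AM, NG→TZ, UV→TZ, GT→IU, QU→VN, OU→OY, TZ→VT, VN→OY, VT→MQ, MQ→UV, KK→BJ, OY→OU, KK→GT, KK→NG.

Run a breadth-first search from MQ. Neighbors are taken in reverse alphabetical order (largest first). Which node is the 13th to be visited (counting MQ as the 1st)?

Visit MQ; enqueue UV, PT, KK → queue [UV, PT, KK]
Visit UV; enqueue TZ, OY → queue [PT, KK, TZ, OY]
Visit PT; enqueue VN, IU → queue [KK, TZ, OY, VN, IU]
Visit KK; enqueue VT, QU, NG, GT, BJ → queue [TZ, OY, VN, IU, VT, QU, NG, GT, BJ]
Visit TZ; enqueue AM → queue [OY, VN, IU, VT, QU, NG, GT, BJ, AM]
Visit OY; enqueue OU → queue [VN, IU, VT, QU, NG, GT, BJ, AM, OU]
Visit VN → queue [IU, VT, QU, NG, GT, BJ, AM, OU]
Visit IU → queue [VT, QU, NG, GT, BJ, AM, OU]
Visit VT → queue [QU, NG, GT, BJ, AM, OU]
Visit QU → queue [NG, GT, BJ, AM, OU]
Visit NG → queue [GT, BJ, AM, OU]
Visit GT → queue [BJ, AM, OU]
Visit BJ → queue [AM, OU]
Visit AM → queue [OU]
Visit OU → queue []

Visit order: MQ, UV, PT, KK, TZ, OY, VN, IU, VT, QU, NG, GT, BJ, AM, OU

BJ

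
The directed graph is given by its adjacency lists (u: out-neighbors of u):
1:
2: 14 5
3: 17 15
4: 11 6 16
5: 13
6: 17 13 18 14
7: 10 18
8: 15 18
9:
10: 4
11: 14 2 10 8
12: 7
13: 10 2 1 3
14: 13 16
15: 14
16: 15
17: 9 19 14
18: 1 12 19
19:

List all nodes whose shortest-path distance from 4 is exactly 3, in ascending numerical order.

Level 0: 4
Level 1: 6, 11, 16
Level 2: 2, 8, 10, 13, 14, 15, 17, 18
Level 3: 1, 3, 5, 9, 12, 19
Level 4: 7

1, 3, 5, 9, 12, 19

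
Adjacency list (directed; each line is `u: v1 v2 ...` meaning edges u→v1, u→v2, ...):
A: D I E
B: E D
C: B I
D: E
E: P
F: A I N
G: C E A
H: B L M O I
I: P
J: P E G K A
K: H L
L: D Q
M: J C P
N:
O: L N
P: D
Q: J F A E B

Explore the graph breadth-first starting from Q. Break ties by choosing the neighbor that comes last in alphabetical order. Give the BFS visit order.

Visit Q; enqueue J, F, E, B, A → queue [J, F, E, B, A]
Visit J; enqueue P, K, G → queue [F, E, B, A, P, K, G]
Visit F; enqueue N, I → queue [E, B, A, P, K, G, N, I]
Visit E → queue [B, A, P, K, G, N, I]
Visit B; enqueue D → queue [A, P, K, G, N, I, D]
Visit A → queue [P, K, G, N, I, D]
Visit P → queue [K, G, N, I, D]
Visit K; enqueue L, H → queue [G, N, I, D, L, H]
Visit G; enqueue C → queue [N, I, D, L, H, C]
Visit N → queue [I, D, L, H, C]
Visit I → queue [D, L, H, C]
Visit D → queue [L, H, C]
Visit L → queue [H, C]
Visit H; enqueue O, M → queue [C, O, M]
Visit C → queue [O, M]
Visit O → queue [M]
Visit M → queue []

Q J F E B A P K G N I D L H C O M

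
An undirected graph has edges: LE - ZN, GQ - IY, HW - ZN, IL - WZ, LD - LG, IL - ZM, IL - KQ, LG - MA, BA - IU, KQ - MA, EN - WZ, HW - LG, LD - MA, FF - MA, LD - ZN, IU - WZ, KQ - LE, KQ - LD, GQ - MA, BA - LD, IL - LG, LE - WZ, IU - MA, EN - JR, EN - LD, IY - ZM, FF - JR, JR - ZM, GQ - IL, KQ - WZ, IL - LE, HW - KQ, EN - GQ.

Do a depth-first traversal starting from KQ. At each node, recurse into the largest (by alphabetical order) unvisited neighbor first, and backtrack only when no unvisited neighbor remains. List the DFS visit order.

Visit KQ
KQ → WZ
WZ → LE
LE → ZN
ZN → LD
LD → MA
MA → LG
LG → IL
IL → ZM
ZM → JR
JR → FF
JR → EN
EN → GQ
GQ → IY
LG → HW
MA → IU
IU → BA

KQ WZ LE ZN LD MA LG IL ZM JR FF EN GQ IY HW IU BA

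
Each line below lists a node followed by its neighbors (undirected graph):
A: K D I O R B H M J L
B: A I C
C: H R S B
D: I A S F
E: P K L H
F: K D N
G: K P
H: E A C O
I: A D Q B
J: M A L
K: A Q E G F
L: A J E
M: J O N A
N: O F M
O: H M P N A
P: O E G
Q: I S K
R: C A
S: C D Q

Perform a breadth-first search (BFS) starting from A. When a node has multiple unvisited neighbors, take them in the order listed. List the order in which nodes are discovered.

A -> K -> D -> I -> O -> R -> B -> H -> M -> J -> L -> Q -> E -> G -> F -> S -> P -> N -> C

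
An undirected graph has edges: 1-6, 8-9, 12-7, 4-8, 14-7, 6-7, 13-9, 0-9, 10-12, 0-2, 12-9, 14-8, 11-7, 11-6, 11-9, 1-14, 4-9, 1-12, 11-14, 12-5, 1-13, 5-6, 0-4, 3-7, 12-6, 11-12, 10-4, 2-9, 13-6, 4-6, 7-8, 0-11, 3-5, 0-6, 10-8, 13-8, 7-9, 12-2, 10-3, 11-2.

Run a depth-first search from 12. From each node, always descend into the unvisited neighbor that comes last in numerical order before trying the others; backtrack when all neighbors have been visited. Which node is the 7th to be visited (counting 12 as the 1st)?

Visit 12
12 → 11
11 → 14
14 → 8
8 → 13
13 → 9
9 → 7
7 → 6
6 → 5
5 → 3
3 → 10
10 → 4
4 → 0
0 → 2
6 → 1

Visit order: 12, 11, 14, 8, 13, 9, 7, 6, 5, 3, 10, 4, 0, 2, 1

7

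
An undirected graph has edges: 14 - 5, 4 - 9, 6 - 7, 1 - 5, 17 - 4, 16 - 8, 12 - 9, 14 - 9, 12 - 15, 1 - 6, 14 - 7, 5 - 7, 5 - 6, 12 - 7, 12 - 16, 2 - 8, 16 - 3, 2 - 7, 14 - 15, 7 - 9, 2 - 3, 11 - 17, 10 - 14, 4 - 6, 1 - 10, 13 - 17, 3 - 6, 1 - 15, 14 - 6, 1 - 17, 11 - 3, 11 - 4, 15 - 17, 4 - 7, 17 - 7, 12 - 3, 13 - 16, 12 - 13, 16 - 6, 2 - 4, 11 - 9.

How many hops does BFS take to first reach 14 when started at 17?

Level 0: 17
Level 1: 1, 4, 7, 11, 13, 15
Level 2: 2, 3, 5, 6, 9, 10, 12, 14, 16
Level 3: 8
14 first appears at level 2.

2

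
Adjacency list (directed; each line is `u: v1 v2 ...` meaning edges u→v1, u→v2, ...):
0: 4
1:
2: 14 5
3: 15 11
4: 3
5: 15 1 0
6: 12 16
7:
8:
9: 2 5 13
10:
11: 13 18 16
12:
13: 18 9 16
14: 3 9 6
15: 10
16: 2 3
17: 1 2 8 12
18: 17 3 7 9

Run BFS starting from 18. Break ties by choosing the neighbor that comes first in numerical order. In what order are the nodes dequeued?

Visit 18; enqueue 3, 7, 9, 17 → queue [3, 7, 9, 17]
Visit 3; enqueue 11, 15 → queue [7, 9, 17, 11, 15]
Visit 7 → queue [9, 17, 11, 15]
Visit 9; enqueue 2, 5, 13 → queue [17, 11, 15, 2, 5, 13]
Visit 17; enqueue 1, 8, 12 → queue [11, 15, 2, 5, 13, 1, 8, 12]
Visit 11; enqueue 16 → queue [15, 2, 5, 13, 1, 8, 12, 16]
Visit 15; enqueue 10 → queue [2, 5, 13, 1, 8, 12, 16, 10]
Visit 2; enqueue 14 → queue [5, 13, 1, 8, 12, 16, 10, 14]
Visit 5; enqueue 0 → queue [13, 1, 8, 12, 16, 10, 14, 0]
Visit 13 → queue [1, 8, 12, 16, 10, 14, 0]
Visit 1 → queue [8, 12, 16, 10, 14, 0]
Visit 8 → queue [12, 16, 10, 14, 0]
Visit 12 → queue [16, 10, 14, 0]
Visit 16 → queue [10, 14, 0]
Visit 10 → queue [14, 0]
Visit 14; enqueue 6 → queue [0, 6]
Visit 0; enqueue 4 → queue [6, 4]
Visit 6 → queue [4]
Visit 4 → queue []

18 -> 3 -> 7 -> 9 -> 17 -> 11 -> 15 -> 2 -> 5 -> 13 -> 1 -> 8 -> 12 -> 16 -> 10 -> 14 -> 0 -> 6 -> 4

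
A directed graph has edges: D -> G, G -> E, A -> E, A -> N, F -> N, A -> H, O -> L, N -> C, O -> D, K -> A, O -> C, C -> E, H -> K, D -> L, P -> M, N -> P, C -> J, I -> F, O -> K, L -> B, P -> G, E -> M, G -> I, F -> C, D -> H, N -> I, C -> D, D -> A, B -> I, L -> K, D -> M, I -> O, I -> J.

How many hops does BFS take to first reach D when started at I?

Level 0: I
Level 1: F, J, O
Level 2: C, D, K, L, N
Level 3: A, B, E, G, H, M, P
D first appears at level 2.

2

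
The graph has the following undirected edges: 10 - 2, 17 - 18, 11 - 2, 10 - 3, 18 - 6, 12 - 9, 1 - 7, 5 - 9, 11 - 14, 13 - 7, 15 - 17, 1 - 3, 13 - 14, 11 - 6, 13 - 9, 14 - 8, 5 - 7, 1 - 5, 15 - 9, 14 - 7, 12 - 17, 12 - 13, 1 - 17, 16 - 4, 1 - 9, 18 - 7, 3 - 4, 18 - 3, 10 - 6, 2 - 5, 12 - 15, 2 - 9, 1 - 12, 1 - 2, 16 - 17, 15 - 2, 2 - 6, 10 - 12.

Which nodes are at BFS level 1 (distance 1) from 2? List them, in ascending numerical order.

Level 0: 2
Level 1: 1, 5, 6, 9, 10, 11, 15
Level 2: 3, 7, 12, 13, 14, 17, 18
Level 3: 4, 8, 16

1, 5, 6, 9, 10, 11, 15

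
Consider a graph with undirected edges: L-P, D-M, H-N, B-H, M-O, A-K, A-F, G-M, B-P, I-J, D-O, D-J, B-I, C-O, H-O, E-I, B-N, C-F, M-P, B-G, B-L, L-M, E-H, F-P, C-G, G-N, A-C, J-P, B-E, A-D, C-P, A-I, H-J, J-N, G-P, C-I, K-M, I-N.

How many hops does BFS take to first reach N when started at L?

2

Level 0: L
Level 1: B, M, P
Level 2: C, D, E, F, G, H, I, J, K, N, O
Level 3: A
N first appears at level 2.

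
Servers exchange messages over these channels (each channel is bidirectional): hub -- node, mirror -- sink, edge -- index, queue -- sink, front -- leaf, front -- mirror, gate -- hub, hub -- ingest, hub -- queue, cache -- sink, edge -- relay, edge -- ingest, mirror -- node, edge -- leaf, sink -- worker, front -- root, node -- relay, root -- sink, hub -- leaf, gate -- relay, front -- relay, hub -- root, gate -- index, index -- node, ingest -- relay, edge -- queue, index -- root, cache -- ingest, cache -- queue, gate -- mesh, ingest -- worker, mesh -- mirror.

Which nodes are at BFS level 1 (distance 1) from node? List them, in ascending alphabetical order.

Level 0: node
Level 1: hub, index, mirror, relay
Level 2: edge, front, gate, ingest, leaf, mesh, queue, root, sink
Level 3: cache, worker

hub, index, mirror, relay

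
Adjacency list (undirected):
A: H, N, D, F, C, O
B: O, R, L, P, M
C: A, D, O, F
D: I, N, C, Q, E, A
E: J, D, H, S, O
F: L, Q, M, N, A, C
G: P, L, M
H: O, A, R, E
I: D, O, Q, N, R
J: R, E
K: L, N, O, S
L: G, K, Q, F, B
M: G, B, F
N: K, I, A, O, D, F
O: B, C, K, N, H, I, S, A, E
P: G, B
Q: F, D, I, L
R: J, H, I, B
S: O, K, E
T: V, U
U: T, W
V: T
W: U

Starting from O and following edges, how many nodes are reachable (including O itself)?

19

BFS from O visits: O, B, C, K, N, H, I, S, A, E, R, L, P, M, D, F, Q, J, G
Reachable nodes: 19 of 23 total.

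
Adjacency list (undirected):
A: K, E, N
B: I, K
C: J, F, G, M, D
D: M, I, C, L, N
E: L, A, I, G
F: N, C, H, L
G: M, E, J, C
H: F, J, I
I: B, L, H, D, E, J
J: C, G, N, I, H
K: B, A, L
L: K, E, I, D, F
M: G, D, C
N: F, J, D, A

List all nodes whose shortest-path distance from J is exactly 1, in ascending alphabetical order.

Level 0: J
Level 1: C, G, H, I, N
Level 2: A, B, D, E, F, L, M
Level 3: K

C, G, H, I, N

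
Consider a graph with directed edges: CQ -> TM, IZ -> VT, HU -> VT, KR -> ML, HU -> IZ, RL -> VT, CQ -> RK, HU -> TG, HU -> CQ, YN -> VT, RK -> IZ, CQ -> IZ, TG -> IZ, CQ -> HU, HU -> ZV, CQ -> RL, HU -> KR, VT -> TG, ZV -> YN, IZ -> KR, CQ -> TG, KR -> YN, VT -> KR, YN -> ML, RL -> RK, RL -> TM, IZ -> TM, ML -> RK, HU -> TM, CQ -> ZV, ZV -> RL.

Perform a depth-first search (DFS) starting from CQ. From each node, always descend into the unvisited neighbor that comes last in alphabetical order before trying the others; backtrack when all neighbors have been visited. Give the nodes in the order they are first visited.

CQ → ZV → YN → VT → TG → IZ → TM → KR → ML → RK → RL → HU

Visit CQ
CQ → ZV
ZV → YN
YN → VT
VT → TG
TG → IZ
IZ → TM
IZ → KR
KR → ML
ML → RK
ZV → RL
CQ → HU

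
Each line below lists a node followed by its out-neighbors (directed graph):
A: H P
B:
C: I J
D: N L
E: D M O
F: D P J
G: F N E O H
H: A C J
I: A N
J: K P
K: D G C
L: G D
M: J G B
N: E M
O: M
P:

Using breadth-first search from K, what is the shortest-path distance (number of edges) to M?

3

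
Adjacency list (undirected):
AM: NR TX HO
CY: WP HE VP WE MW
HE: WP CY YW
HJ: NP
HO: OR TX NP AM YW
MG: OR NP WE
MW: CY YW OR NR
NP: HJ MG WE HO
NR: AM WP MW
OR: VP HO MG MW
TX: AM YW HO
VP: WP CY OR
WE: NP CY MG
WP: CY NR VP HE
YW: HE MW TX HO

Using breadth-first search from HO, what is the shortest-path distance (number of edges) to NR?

2

Level 0: HO
Level 1: AM, NP, OR, TX, YW
Level 2: HE, HJ, MG, MW, NR, VP, WE
Level 3: CY, WP
NR first appears at level 2.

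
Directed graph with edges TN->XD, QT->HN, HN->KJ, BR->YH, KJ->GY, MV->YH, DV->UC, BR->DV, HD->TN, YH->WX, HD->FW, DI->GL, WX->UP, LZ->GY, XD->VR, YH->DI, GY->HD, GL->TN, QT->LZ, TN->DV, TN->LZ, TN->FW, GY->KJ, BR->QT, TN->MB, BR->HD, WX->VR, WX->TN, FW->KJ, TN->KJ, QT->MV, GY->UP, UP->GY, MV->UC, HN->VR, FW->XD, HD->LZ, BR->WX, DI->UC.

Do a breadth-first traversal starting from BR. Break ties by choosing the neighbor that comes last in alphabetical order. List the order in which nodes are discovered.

BR → YH → WX → QT → HD → DV → DI → VR → UP → TN → MV → LZ → HN → FW → UC → GL → GY → XD → MB → KJ

Visit BR; enqueue YH, WX, QT, HD, DV → queue [YH, WX, QT, HD, DV]
Visit YH; enqueue DI → queue [WX, QT, HD, DV, DI]
Visit WX; enqueue VR, UP, TN → queue [QT, HD, DV, DI, VR, UP, TN]
Visit QT; enqueue MV, LZ, HN → queue [HD, DV, DI, VR, UP, TN, MV, LZ, HN]
Visit HD; enqueue FW → queue [DV, DI, VR, UP, TN, MV, LZ, HN, FW]
Visit DV; enqueue UC → queue [DI, VR, UP, TN, MV, LZ, HN, FW, UC]
Visit DI; enqueue GL → queue [VR, UP, TN, MV, LZ, HN, FW, UC, GL]
Visit VR → queue [UP, TN, MV, LZ, HN, FW, UC, GL]
Visit UP; enqueue GY → queue [TN, MV, LZ, HN, FW, UC, GL, GY]
Visit TN; enqueue XD, MB, KJ → queue [MV, LZ, HN, FW, UC, GL, GY, XD, MB, KJ]
Visit MV → queue [LZ, HN, FW, UC, GL, GY, XD, MB, KJ]
Visit LZ → queue [HN, FW, UC, GL, GY, XD, MB, KJ]
Visit HN → queue [FW, UC, GL, GY, XD, MB, KJ]
Visit FW → queue [UC, GL, GY, XD, MB, KJ]
Visit UC → queue [GL, GY, XD, MB, KJ]
Visit GL → queue [GY, XD, MB, KJ]
Visit GY → queue [XD, MB, KJ]
Visit XD → queue [MB, KJ]
Visit MB → queue [KJ]
Visit KJ → queue []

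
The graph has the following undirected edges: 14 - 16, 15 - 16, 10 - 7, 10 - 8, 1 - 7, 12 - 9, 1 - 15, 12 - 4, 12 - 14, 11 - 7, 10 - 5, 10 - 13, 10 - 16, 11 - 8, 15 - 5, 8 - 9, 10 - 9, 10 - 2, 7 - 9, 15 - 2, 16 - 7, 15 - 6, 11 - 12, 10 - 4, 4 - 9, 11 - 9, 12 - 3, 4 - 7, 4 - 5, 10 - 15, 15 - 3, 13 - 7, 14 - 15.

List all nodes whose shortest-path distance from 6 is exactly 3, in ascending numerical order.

4, 7, 8, 9, 12, 13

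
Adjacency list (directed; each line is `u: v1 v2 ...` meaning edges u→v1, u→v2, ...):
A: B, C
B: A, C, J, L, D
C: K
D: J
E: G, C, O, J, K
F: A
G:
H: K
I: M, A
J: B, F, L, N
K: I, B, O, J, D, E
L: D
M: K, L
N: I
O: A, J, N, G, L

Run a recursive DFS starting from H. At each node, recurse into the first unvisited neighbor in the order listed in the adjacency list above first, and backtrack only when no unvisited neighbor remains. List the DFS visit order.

Visit H
H → K
K → I
I → M
M → L
L → D
D → J
J → B
B → A
A → C
J → F
J → N
K → O
O → G
K → E

H -> K -> I -> M -> L -> D -> J -> B -> A -> C -> F -> N -> O -> G -> E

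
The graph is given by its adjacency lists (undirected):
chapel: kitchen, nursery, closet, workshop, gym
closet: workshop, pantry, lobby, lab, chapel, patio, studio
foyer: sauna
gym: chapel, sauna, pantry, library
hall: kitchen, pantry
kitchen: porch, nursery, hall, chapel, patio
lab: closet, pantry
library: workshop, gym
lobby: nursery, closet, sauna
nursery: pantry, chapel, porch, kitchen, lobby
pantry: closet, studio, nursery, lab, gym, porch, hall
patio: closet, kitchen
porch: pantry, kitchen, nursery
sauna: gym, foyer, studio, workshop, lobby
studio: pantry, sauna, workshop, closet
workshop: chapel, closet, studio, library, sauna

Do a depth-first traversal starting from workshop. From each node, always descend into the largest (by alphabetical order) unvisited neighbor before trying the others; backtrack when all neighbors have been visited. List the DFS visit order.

workshop → studio → sauna → lobby → nursery → porch → pantry → lab → closet → patio → kitchen → hall → chapel → gym → library → foyer

Visit workshop
workshop → studio
studio → sauna
sauna → lobby
lobby → nursery
nursery → porch
porch → pantry
pantry → lab
lab → closet
closet → patio
patio → kitchen
kitchen → hall
kitchen → chapel
chapel → gym
gym → library
sauna → foyer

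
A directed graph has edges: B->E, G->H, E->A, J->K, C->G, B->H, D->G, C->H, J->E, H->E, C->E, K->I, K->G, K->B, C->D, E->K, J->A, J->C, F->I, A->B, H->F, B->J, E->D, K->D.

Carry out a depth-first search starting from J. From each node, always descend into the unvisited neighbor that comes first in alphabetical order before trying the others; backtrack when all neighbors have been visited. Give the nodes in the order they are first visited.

Visit J
J → A
A → B
B → E
E → D
D → G
G → H
H → F
F → I
E → K
J → C

J, A, B, E, D, G, H, F, I, K, C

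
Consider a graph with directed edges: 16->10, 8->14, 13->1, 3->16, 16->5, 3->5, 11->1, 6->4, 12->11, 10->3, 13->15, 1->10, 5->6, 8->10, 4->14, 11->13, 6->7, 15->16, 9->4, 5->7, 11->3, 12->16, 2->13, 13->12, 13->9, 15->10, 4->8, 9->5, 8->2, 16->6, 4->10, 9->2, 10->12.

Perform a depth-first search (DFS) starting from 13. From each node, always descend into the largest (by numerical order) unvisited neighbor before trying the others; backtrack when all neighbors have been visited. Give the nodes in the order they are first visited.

13 15 16 10 12 11 3 5 7 6 4 14 8 2 1 9

Visit 13
13 → 15
15 → 16
16 → 10
10 → 12
12 → 11
11 → 3
3 → 5
5 → 7
5 → 6
6 → 4
4 → 14
4 → 8
8 → 2
11 → 1
13 → 9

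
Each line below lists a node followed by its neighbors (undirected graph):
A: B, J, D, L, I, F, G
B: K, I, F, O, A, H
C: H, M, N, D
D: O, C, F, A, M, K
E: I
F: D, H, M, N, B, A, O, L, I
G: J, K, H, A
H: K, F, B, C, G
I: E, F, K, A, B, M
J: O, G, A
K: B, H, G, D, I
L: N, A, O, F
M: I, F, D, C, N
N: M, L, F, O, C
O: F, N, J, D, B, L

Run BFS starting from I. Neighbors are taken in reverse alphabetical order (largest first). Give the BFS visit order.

Visit I; enqueue M, K, F, E, B, A → queue [M, K, F, E, B, A]
Visit M; enqueue N, D, C → queue [K, F, E, B, A, N, D, C]
Visit K; enqueue H, G → queue [F, E, B, A, N, D, C, H, G]
Visit F; enqueue O, L → queue [E, B, A, N, D, C, H, G, O, L]
Visit E → queue [B, A, N, D, C, H, G, O, L]
Visit B → queue [A, N, D, C, H, G, O, L]
Visit A; enqueue J → queue [N, D, C, H, G, O, L, J]
Visit N → queue [D, C, H, G, O, L, J]
Visit D → queue [C, H, G, O, L, J]
Visit C → queue [H, G, O, L, J]
Visit H → queue [G, O, L, J]
Visit G → queue [O, L, J]
Visit O → queue [L, J]
Visit L → queue [J]
Visit J → queue []

I, M, K, F, E, B, A, N, D, C, H, G, O, L, J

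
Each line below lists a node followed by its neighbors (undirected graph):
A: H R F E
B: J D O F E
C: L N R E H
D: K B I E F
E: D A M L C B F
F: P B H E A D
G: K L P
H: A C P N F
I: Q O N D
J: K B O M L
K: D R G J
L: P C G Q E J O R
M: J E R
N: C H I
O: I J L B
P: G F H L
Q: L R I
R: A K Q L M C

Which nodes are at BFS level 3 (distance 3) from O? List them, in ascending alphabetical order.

A, H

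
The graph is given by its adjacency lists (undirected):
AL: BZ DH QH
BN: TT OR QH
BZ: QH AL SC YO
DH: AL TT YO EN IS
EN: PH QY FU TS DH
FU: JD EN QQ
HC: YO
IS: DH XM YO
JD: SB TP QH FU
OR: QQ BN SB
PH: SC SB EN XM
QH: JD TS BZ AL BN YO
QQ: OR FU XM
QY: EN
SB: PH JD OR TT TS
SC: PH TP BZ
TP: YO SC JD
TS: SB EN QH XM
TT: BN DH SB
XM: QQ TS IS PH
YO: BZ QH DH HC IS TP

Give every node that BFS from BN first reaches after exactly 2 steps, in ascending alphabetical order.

Level 0: BN
Level 1: OR, QH, TT
Level 2: AL, BZ, DH, JD, QQ, SB, TS, YO
Level 3: EN, FU, HC, IS, PH, SC, TP, XM
Level 4: QY

AL, BZ, DH, JD, QQ, SB, TS, YO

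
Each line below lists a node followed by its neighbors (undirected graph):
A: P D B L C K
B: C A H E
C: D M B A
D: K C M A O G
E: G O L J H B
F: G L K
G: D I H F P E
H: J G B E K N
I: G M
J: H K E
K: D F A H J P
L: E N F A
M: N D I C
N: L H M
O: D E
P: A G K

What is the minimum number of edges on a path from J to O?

2

Level 0: J
Level 1: E, H, K
Level 2: A, B, D, F, G, L, N, O, P
Level 3: C, I, M
O first appears at level 2.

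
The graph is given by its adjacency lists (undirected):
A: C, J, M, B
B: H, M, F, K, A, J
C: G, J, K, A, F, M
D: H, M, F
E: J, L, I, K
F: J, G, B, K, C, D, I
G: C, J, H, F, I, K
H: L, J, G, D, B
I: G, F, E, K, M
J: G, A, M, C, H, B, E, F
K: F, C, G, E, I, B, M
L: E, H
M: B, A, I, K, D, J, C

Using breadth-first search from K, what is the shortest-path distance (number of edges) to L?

2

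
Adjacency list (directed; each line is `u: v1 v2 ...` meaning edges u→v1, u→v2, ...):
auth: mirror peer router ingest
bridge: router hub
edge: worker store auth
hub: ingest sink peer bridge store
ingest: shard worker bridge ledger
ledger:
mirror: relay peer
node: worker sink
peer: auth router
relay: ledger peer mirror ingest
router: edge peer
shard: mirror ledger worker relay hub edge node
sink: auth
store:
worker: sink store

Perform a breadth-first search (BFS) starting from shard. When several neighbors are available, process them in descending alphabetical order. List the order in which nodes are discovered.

shard, worker, relay, node, mirror, ledger, hub, edge, store, sink, peer, ingest, bridge, auth, router

Visit shard; enqueue worker, relay, node, mirror, ledger, hub, edge → queue [worker, relay, node, mirror, ledger, hub, edge]
Visit worker; enqueue store, sink → queue [relay, node, mirror, ledger, hub, edge, store, sink]
Visit relay; enqueue peer, ingest → queue [node, mirror, ledger, hub, edge, store, sink, peer, ingest]
Visit node → queue [mirror, ledger, hub, edge, store, sink, peer, ingest]
Visit mirror → queue [ledger, hub, edge, store, sink, peer, ingest]
Visit ledger → queue [hub, edge, store, sink, peer, ingest]
Visit hub; enqueue bridge → queue [edge, store, sink, peer, ingest, bridge]
Visit edge; enqueue auth → queue [store, sink, peer, ingest, bridge, auth]
Visit store → queue [sink, peer, ingest, bridge, auth]
Visit sink → queue [peer, ingest, bridge, auth]
Visit peer; enqueue router → queue [ingest, bridge, auth, router]
Visit ingest → queue [bridge, auth, router]
Visit bridge → queue [auth, router]
Visit auth → queue [router]
Visit router → queue []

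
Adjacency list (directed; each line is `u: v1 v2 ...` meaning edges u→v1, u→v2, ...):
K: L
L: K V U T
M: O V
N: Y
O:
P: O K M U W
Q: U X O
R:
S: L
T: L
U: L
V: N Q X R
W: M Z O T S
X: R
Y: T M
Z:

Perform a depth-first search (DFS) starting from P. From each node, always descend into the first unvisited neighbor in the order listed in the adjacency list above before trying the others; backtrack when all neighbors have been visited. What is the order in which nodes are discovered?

P, O, K, L, V, N, Y, T, M, Q, U, X, R, W, Z, S

Visit P
P → O
P → K
K → L
L → V
V → N
N → Y
Y → T
Y → M
V → Q
Q → U
Q → X
X → R
P → W
W → Z
W → S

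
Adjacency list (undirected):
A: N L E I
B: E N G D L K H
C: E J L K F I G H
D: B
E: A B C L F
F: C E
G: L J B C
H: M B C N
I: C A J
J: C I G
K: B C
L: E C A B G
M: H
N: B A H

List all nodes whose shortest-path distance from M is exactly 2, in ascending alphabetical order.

B, C, N

Level 0: M
Level 1: H
Level 2: B, C, N
Level 3: A, D, E, F, G, I, J, K, L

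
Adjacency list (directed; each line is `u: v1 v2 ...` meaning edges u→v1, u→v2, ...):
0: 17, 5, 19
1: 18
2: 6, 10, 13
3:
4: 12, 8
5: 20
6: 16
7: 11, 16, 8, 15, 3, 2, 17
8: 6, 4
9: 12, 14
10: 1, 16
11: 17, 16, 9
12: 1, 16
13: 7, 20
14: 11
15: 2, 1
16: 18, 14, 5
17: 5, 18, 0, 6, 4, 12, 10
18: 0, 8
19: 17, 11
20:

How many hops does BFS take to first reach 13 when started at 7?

2

Level 0: 7
Level 1: 2, 3, 8, 11, 15, 16, 17
Level 2: 0, 1, 4, 5, 6, 9, 10, 12, 13, 14, 18
Level 3: 19, 20
13 first appears at level 2.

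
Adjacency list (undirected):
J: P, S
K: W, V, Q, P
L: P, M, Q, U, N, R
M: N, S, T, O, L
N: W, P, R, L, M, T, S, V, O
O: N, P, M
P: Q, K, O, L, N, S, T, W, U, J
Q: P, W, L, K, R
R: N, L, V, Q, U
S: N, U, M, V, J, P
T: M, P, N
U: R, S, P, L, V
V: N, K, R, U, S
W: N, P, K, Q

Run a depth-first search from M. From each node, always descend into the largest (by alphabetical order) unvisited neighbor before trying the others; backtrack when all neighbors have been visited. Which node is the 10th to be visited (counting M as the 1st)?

N

Visit M
M → T
T → P
P → W
W → Q
Q → R
R → V
V → U
U → S
S → N
N → O
N → L
S → J
V → K

Visit order: M, T, P, W, Q, R, V, U, S, N, O, L, J, K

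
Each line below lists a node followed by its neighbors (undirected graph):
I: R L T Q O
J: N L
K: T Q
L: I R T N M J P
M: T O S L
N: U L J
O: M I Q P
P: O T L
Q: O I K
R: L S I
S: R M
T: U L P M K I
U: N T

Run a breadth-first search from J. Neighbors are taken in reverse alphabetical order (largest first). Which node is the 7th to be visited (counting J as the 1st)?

P

Visit J; enqueue N, L → queue [N, L]
Visit N; enqueue U → queue [L, U]
Visit L; enqueue T, R, P, M, I → queue [U, T, R, P, M, I]
Visit U → queue [T, R, P, M, I]
Visit T; enqueue K → queue [R, P, M, I, K]
Visit R; enqueue S → queue [P, M, I, K, S]
Visit P; enqueue O → queue [M, I, K, S, O]
Visit M → queue [I, K, S, O]
Visit I; enqueue Q → queue [K, S, O, Q]
Visit K → queue [S, O, Q]
Visit S → queue [O, Q]
Visit O → queue [Q]
Visit Q → queue []

Visit order: J, N, L, U, T, R, P, M, I, K, S, O, Q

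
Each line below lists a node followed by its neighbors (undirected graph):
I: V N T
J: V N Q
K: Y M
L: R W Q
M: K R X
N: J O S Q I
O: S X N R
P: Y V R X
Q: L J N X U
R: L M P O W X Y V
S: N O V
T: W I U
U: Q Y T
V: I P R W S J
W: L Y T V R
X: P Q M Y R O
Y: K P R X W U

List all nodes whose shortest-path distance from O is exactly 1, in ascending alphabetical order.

N, R, S, X

Level 0: O
Level 1: N, R, S, X
Level 2: I, J, L, M, P, Q, V, W, Y
Level 3: K, T, U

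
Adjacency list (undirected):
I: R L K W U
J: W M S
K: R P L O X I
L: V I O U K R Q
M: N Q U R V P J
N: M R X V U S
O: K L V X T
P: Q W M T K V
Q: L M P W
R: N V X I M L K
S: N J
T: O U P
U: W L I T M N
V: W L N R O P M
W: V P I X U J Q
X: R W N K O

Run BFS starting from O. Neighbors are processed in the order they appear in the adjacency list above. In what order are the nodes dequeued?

O, K, L, V, X, T, R, P, I, U, Q, W, N, M, J, S

Visit O; enqueue K, L, V, X, T → queue [K, L, V, X, T]
Visit K; enqueue R, P, I → queue [L, V, X, T, R, P, I]
Visit L; enqueue U, Q → queue [V, X, T, R, P, I, U, Q]
Visit V; enqueue W, N, M → queue [X, T, R, P, I, U, Q, W, N, M]
Visit X → queue [T, R, P, I, U, Q, W, N, M]
Visit T → queue [R, P, I, U, Q, W, N, M]
Visit R → queue [P, I, U, Q, W, N, M]
Visit P → queue [I, U, Q, W, N, M]
Visit I → queue [U, Q, W, N, M]
Visit U → queue [Q, W, N, M]
Visit Q → queue [W, N, M]
Visit W; enqueue J → queue [N, M, J]
Visit N; enqueue S → queue [M, J, S]
Visit M → queue [J, S]
Visit J → queue [S]
Visit S → queue []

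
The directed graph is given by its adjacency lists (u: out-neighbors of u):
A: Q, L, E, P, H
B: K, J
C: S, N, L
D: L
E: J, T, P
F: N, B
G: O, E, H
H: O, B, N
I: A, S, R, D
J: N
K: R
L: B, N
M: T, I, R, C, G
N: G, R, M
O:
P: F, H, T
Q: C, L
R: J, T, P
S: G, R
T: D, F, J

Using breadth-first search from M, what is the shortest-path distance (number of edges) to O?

2

Level 0: M
Level 1: C, G, I, R, T
Level 2: A, D, E, F, H, J, L, N, O, P, S
Level 3: B, Q
Level 4: K
O first appears at level 2.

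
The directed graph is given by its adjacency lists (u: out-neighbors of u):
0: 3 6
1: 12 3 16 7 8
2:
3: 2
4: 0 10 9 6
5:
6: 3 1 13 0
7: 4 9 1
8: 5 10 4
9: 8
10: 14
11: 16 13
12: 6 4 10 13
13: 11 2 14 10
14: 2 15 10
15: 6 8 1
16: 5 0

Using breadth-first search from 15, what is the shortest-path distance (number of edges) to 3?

2

Level 0: 15
Level 1: 1, 6, 8
Level 2: 0, 3, 4, 5, 7, 10, 12, 13, 16
Level 3: 2, 9, 11, 14
3 first appears at level 2.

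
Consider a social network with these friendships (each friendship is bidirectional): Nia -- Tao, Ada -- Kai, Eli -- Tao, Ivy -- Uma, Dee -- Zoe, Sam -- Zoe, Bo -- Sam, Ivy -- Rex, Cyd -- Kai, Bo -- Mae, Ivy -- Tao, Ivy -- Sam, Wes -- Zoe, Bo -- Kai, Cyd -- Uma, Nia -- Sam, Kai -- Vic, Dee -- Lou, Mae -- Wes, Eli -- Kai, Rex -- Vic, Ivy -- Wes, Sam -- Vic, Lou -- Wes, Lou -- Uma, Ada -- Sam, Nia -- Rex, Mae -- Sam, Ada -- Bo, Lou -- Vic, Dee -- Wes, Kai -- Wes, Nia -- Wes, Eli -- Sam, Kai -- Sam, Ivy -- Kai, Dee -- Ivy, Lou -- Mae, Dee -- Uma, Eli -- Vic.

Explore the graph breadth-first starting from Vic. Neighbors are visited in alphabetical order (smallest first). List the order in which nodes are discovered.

Visit Vic; enqueue Eli, Kai, Lou, Rex, Sam → queue [Eli, Kai, Lou, Rex, Sam]
Visit Eli; enqueue Tao → queue [Kai, Lou, Rex, Sam, Tao]
Visit Kai; enqueue Ada, Bo, Cyd, Ivy, Wes → queue [Lou, Rex, Sam, Tao, Ada, Bo, Cyd, Ivy, Wes]
Visit Lou; enqueue Dee, Mae, Uma → queue [Rex, Sam, Tao, Ada, Bo, Cyd, Ivy, Wes, Dee, Mae, Uma]
Visit Rex; enqueue Nia → queue [Sam, Tao, Ada, Bo, Cyd, Ivy, Wes, Dee, Mae, Uma, Nia]
Visit Sam; enqueue Zoe → queue [Tao, Ada, Bo, Cyd, Ivy, Wes, Dee, Mae, Uma, Nia, Zoe]
Visit Tao → queue [Ada, Bo, Cyd, Ivy, Wes, Dee, Mae, Uma, Nia, Zoe]
Visit Ada → queue [Bo, Cyd, Ivy, Wes, Dee, Mae, Uma, Nia, Zoe]
Visit Bo → queue [Cyd, Ivy, Wes, Dee, Mae, Uma, Nia, Zoe]
Visit Cyd → queue [Ivy, Wes, Dee, Mae, Uma, Nia, Zoe]
Visit Ivy → queue [Wes, Dee, Mae, Uma, Nia, Zoe]
Visit Wes → queue [Dee, Mae, Uma, Nia, Zoe]
Visit Dee → queue [Mae, Uma, Nia, Zoe]
Visit Mae → queue [Uma, Nia, Zoe]
Visit Uma → queue [Nia, Zoe]
Visit Nia → queue [Zoe]
Visit Zoe → queue []

Vic -> Eli -> Kai -> Lou -> Rex -> Sam -> Tao -> Ada -> Bo -> Cyd -> Ivy -> Wes -> Dee -> Mae -> Uma -> Nia -> Zoe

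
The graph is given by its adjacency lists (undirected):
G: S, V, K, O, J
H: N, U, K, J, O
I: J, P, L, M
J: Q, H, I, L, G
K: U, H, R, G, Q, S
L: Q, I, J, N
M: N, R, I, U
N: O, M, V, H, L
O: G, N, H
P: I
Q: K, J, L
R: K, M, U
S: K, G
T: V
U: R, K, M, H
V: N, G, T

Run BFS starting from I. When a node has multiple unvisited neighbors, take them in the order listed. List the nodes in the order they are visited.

I J P L M Q H G N R U K O S V T

Visit I; enqueue J, P, L, M → queue [J, P, L, M]
Visit J; enqueue Q, H, G → queue [P, L, M, Q, H, G]
Visit P → queue [L, M, Q, H, G]
Visit L; enqueue N → queue [M, Q, H, G, N]
Visit M; enqueue R, U → queue [Q, H, G, N, R, U]
Visit Q; enqueue K → queue [H, G, N, R, U, K]
Visit H; enqueue O → queue [G, N, R, U, K, O]
Visit G; enqueue S, V → queue [N, R, U, K, O, S, V]
Visit N → queue [R, U, K, O, S, V]
Visit R → queue [U, K, O, S, V]
Visit U → queue [K, O, S, V]
Visit K → queue [O, S, V]
Visit O → queue [S, V]
Visit S → queue [V]
Visit V; enqueue T → queue [T]
Visit T → queue []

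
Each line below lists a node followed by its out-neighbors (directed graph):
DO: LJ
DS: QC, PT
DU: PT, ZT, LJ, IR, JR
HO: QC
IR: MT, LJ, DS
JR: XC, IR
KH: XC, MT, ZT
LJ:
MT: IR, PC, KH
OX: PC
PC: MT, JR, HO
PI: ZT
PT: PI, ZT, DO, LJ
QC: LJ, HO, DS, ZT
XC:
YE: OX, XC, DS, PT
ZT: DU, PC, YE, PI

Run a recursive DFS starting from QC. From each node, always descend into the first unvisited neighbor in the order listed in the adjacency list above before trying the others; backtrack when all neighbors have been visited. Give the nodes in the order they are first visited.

QC LJ HO DS PT PI ZT DU IR MT PC JR XC KH YE OX DO

Visit QC
QC → LJ
QC → HO
QC → DS
DS → PT
PT → PI
PI → ZT
ZT → DU
DU → IR
IR → MT
MT → PC
PC → JR
JR → XC
MT → KH
ZT → YE
YE → OX
PT → DO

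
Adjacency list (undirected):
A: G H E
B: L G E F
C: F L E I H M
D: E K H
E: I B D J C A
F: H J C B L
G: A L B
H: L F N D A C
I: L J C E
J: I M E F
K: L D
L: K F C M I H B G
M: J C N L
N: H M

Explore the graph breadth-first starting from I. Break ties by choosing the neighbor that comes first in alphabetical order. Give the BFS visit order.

I, C, E, J, L, F, H, M, A, B, D, G, K, N

Visit I; enqueue C, E, J, L → queue [C, E, J, L]
Visit C; enqueue F, H, M → queue [E, J, L, F, H, M]
Visit E; enqueue A, B, D → queue [J, L, F, H, M, A, B, D]
Visit J → queue [L, F, H, M, A, B, D]
Visit L; enqueue G, K → queue [F, H, M, A, B, D, G, K]
Visit F → queue [H, M, A, B, D, G, K]
Visit H; enqueue N → queue [M, A, B, D, G, K, N]
Visit M → queue [A, B, D, G, K, N]
Visit A → queue [B, D, G, K, N]
Visit B → queue [D, G, K, N]
Visit D → queue [G, K, N]
Visit G → queue [K, N]
Visit K → queue [N]
Visit N → queue []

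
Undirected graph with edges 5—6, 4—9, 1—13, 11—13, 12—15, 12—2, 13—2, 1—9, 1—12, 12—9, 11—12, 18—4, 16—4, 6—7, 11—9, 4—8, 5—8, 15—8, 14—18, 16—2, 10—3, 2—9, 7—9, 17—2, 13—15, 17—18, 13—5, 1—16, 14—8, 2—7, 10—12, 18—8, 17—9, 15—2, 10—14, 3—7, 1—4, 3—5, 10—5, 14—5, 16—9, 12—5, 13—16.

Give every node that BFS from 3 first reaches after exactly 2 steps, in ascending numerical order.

Level 0: 3
Level 1: 5, 7, 10
Level 2: 2, 6, 8, 9, 12, 13, 14
Level 3: 1, 4, 11, 15, 16, 17, 18

2, 6, 8, 9, 12, 13, 14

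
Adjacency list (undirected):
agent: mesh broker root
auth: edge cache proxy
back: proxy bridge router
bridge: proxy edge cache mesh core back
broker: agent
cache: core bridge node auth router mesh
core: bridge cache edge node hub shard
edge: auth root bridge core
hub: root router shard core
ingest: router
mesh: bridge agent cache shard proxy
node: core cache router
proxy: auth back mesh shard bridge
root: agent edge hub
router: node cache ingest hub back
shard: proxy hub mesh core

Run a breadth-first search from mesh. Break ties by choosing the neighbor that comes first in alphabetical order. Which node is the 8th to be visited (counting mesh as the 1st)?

root

Visit mesh; enqueue agent, bridge, cache, proxy, shard → queue [agent, bridge, cache, proxy, shard]
Visit agent; enqueue broker, root → queue [bridge, cache, proxy, shard, broker, root]
Visit bridge; enqueue back, core, edge → queue [cache, proxy, shard, broker, root, back, core, edge]
Visit cache; enqueue auth, node, router → queue [proxy, shard, broker, root, back, core, edge, auth, node, router]
Visit proxy → queue [shard, broker, root, back, core, edge, auth, node, router]
Visit shard; enqueue hub → queue [broker, root, back, core, edge, auth, node, router, hub]
Visit broker → queue [root, back, core, edge, auth, node, router, hub]
Visit root → queue [back, core, edge, auth, node, router, hub]
Visit back → queue [core, edge, auth, node, router, hub]
Visit core → queue [edge, auth, node, router, hub]
Visit edge → queue [auth, node, router, hub]
Visit auth → queue [node, router, hub]
Visit node → queue [router, hub]
Visit router; enqueue ingest → queue [hub, ingest]
Visit hub → queue [ingest]
Visit ingest → queue []

Visit order: mesh, agent, bridge, cache, proxy, shard, broker, root, back, core, edge, auth, node, router, hub, ingest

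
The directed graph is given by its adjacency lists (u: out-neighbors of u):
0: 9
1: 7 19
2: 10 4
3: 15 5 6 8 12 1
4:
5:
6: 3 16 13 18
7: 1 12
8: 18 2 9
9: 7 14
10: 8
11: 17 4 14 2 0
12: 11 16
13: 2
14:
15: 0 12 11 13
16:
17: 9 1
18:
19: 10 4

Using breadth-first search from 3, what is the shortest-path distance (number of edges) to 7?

Level 0: 3
Level 1: 1, 5, 6, 8, 12, 15
Level 2: 0, 2, 7, 9, 11, 13, 16, 18, 19
Level 3: 4, 10, 14, 17
7 first appears at level 2.

2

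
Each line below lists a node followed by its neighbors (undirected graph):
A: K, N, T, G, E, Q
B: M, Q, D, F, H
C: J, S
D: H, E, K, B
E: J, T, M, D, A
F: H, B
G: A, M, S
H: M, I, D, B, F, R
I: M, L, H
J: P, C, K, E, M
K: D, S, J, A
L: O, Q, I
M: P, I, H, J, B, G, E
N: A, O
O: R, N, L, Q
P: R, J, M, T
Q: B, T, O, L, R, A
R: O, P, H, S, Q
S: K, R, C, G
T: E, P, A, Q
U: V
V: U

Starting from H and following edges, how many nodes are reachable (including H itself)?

20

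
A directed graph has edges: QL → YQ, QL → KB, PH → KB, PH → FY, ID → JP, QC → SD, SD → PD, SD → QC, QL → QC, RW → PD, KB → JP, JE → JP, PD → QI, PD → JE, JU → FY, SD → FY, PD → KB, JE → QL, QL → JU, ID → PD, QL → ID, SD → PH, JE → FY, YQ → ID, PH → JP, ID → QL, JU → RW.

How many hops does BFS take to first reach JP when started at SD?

2

Level 0: SD
Level 1: FY, PD, PH, QC
Level 2: JE, JP, KB, QI
Level 3: QL
Level 4: ID, JU, YQ
Level 5: RW
JP first appears at level 2.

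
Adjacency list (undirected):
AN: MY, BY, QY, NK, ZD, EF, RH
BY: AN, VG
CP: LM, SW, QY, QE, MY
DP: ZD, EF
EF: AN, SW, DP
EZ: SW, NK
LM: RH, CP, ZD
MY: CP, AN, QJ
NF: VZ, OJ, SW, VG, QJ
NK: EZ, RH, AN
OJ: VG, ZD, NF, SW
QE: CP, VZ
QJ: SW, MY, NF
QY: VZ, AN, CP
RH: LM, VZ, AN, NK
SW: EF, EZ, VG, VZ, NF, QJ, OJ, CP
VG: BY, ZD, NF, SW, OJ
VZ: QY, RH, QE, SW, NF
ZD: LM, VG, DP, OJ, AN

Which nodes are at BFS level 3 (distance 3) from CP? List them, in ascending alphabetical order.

Level 0: CP
Level 1: LM, MY, QE, QY, SW
Level 2: AN, EF, EZ, NF, OJ, QJ, RH, VG, VZ, ZD
Level 3: BY, DP, NK

BY, DP, NK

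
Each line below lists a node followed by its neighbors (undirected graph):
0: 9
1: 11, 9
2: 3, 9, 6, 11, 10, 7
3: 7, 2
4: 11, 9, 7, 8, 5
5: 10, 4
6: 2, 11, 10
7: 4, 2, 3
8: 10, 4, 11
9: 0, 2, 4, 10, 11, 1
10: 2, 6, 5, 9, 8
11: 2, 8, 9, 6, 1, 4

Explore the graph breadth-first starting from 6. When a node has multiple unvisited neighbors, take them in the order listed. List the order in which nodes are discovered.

Visit 6; enqueue 2, 11, 10 → queue [2, 11, 10]
Visit 2; enqueue 3, 9, 7 → queue [11, 10, 3, 9, 7]
Visit 11; enqueue 8, 1, 4 → queue [10, 3, 9, 7, 8, 1, 4]
Visit 10; enqueue 5 → queue [3, 9, 7, 8, 1, 4, 5]
Visit 3 → queue [9, 7, 8, 1, 4, 5]
Visit 9; enqueue 0 → queue [7, 8, 1, 4, 5, 0]
Visit 7 → queue [8, 1, 4, 5, 0]
Visit 8 → queue [1, 4, 5, 0]
Visit 1 → queue [4, 5, 0]
Visit 4 → queue [5, 0]
Visit 5 → queue [0]
Visit 0 → queue []

6 -> 2 -> 11 -> 10 -> 3 -> 9 -> 7 -> 8 -> 1 -> 4 -> 5 -> 0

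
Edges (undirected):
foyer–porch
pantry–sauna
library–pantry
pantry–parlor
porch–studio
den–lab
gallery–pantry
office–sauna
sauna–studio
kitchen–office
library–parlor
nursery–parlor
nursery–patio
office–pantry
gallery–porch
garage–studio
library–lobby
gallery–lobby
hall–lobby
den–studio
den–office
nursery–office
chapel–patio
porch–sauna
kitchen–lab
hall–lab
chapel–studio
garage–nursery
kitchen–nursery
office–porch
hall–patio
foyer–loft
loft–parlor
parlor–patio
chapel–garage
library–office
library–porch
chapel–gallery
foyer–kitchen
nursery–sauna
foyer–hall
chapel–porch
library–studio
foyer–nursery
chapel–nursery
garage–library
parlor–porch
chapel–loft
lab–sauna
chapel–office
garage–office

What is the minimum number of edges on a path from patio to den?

3

Level 0: patio
Level 1: chapel, hall, nursery, parlor
Level 2: foyer, gallery, garage, kitchen, lab, library, lobby, loft, office, pantry, porch, sauna, studio
Level 3: den
den first appears at level 3.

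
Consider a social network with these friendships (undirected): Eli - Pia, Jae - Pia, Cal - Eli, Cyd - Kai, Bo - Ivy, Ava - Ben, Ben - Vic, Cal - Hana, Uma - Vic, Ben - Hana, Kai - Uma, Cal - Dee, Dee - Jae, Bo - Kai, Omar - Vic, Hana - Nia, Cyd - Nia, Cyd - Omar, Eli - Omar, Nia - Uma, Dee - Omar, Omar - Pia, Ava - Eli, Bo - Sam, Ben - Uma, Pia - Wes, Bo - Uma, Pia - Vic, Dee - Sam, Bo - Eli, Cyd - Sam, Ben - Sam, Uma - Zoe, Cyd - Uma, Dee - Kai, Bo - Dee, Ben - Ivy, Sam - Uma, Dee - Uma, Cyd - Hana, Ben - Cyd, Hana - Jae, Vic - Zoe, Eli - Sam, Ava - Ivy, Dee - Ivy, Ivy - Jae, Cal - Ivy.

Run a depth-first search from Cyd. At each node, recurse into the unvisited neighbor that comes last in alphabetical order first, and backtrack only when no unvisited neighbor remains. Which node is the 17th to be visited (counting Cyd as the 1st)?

Visit Cyd
Cyd → Uma
Uma → Zoe
Zoe → Vic
Vic → Pia
Pia → Wes
Pia → Omar
Omar → Eli
Eli → Sam
Sam → Dee
Dee → Kai
Kai → Bo
Bo → Ivy
Ivy → Jae
Jae → Hana
Hana → Nia
Hana → Cal
Hana → Ben
Ben → Ava

Visit order: Cyd, Uma, Zoe, Vic, Pia, Wes, Omar, Eli, Sam, Dee, Kai, Bo, Ivy, Jae, Hana, Nia, Cal, Ben, Ava

Cal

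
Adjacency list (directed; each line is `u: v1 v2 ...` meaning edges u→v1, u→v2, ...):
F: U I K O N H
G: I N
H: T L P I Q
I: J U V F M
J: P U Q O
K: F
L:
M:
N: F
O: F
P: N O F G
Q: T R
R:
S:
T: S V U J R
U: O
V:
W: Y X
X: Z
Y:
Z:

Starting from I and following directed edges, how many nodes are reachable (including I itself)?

17

BFS from I visits: I, J, U, V, F, M, P, Q, O, K, N, H, G, T, R, L, S
Reachable nodes: 17 of 21 total.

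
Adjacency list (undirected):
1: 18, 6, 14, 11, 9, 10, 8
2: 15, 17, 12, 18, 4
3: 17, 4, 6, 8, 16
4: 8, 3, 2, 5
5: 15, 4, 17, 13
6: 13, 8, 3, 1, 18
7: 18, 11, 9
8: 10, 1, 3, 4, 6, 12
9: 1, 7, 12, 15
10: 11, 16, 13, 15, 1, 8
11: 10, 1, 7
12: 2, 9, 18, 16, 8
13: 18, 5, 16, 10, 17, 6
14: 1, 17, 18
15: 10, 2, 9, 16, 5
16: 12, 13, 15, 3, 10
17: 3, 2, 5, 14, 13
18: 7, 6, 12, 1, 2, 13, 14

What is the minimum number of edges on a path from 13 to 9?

3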